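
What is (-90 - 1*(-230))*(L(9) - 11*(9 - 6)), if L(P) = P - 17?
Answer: -5740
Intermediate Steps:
L(P) = -17 + P
(-90 - 1*(-230))*(L(9) - 11*(9 - 6)) = (-90 - 1*(-230))*((-17 + 9) - 11*(9 - 6)) = (-90 + 230)*(-8 - 11*3) = 140*(-8 - 33) = 140*(-41) = -5740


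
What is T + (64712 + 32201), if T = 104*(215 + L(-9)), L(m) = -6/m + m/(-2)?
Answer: 359431/3 ≈ 1.1981e+5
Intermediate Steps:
L(m) = -6/m - m/2 (L(m) = -6/m + m*(-½) = -6/m - m/2)
T = 68692/3 (T = 104*(215 + (-6/(-9) - ½*(-9))) = 104*(215 + (-6*(-⅑) + 9/2)) = 104*(215 + (⅔ + 9/2)) = 104*(215 + 31/6) = 104*(1321/6) = 68692/3 ≈ 22897.)
T + (64712 + 32201) = 68692/3 + (64712 + 32201) = 68692/3 + 96913 = 359431/3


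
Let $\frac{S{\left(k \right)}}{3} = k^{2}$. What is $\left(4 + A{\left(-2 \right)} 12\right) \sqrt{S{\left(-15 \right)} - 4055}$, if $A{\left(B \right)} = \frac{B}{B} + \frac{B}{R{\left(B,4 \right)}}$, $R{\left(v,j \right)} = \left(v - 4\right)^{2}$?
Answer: $\frac{1196 i \sqrt{5}}{3} \approx 891.45 i$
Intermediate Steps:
$R{\left(v,j \right)} = \left(-4 + v\right)^{2}$
$A{\left(B \right)} = 1 + \frac{B}{\left(-4 + B\right)^{2}}$ ($A{\left(B \right)} = \frac{B}{B} + \frac{B}{\left(-4 + B\right)^{2}} = 1 + \frac{B}{\left(-4 + B\right)^{2}}$)
$S{\left(k \right)} = 3 k^{2}$
$\left(4 + A{\left(-2 \right)} 12\right) \sqrt{S{\left(-15 \right)} - 4055} = \left(4 + \left(1 - \frac{2}{\left(-4 - 2\right)^{2}}\right) 12\right) \sqrt{3 \left(-15\right)^{2} - 4055} = \left(4 + \left(1 - \frac{2}{36}\right) 12\right) \sqrt{3 \cdot 225 - 4055} = \left(4 + \left(1 - \frac{1}{18}\right) 12\right) \sqrt{675 - 4055} = \left(4 + \left(1 - \frac{1}{18}\right) 12\right) \sqrt{-3380} = \left(4 + \frac{17}{18} \cdot 12\right) 26 i \sqrt{5} = \left(4 + \frac{34}{3}\right) 26 i \sqrt{5} = \frac{46 \cdot 26 i \sqrt{5}}{3} = \frac{1196 i \sqrt{5}}{3}$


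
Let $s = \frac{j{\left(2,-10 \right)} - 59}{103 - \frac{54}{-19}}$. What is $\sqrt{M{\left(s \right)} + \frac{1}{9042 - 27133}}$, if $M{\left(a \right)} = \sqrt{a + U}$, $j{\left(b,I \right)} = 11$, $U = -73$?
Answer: $\frac{\sqrt{-73162193011 + 658168689091 i \sqrt{297054865}}}{36381001} \approx 2.0701 + 2.0701 i$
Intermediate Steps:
$s = - \frac{912}{2011}$ ($s = \frac{11 - 59}{103 - \frac{54}{-19}} = - \frac{48}{103 - - \frac{54}{19}} = - \frac{48}{103 + \frac{54}{19}} = - \frac{48}{\frac{2011}{19}} = \left(-48\right) \frac{19}{2011} = - \frac{912}{2011} \approx -0.45351$)
$M{\left(a \right)} = \sqrt{-73 + a}$ ($M{\left(a \right)} = \sqrt{a - 73} = \sqrt{-73 + a}$)
$\sqrt{M{\left(s \right)} + \frac{1}{9042 - 27133}} = \sqrt{\sqrt{-73 - \frac{912}{2011}} + \frac{1}{9042 - 27133}} = \sqrt{\sqrt{- \frac{147715}{2011}} + \frac{1}{-18091}} = \sqrt{\frac{i \sqrt{297054865}}{2011} - \frac{1}{18091}} = \sqrt{- \frac{1}{18091} + \frac{i \sqrt{297054865}}{2011}}$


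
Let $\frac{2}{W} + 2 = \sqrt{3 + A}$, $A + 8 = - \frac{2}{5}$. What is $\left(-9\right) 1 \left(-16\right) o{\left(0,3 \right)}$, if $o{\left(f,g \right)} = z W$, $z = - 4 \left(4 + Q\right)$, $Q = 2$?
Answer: $\frac{69120}{47} + \frac{20736 i \sqrt{15}}{47} \approx 1470.6 + 1708.7 i$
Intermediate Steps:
$A = - \frac{42}{5}$ ($A = -8 - \frac{2}{5} = - \frac{42}{5} \approx -8.4$)
$W = \frac{2}{-2 + \frac{3 i \sqrt{15}}{5}}$ ($W = \frac{2}{-2 + \sqrt{3 - \frac{42}{5}}} = \frac{2}{-2 + \sqrt{- \frac{27}{5}}} = \frac{2}{-2 + \frac{3 i \sqrt{15}}{5}} \approx -0.42553 - 0.49442 i$)
$z = -24$ ($z = - 4 \left(4 + 2\right) = \left(-4\right) 6 = -24$)
$o{\left(f,g \right)} = \frac{480}{47} + \frac{144 i \sqrt{15}}{47}$ ($o{\left(f,g \right)} = - 24 \left(- \frac{20}{47} - \frac{6 i \sqrt{15}}{47}\right) = \frac{480}{47} + \frac{144 i \sqrt{15}}{47}$)
$\left(-9\right) 1 \left(-16\right) o{\left(0,3 \right)} = \left(-9\right) 1 \left(-16\right) \left(\frac{480}{47} + \frac{144 i \sqrt{15}}{47}\right) = \left(-9\right) \left(-16\right) \left(\frac{480}{47} + \frac{144 i \sqrt{15}}{47}\right) = 144 \left(\frac{480}{47} + \frac{144 i \sqrt{15}}{47}\right) = \frac{69120}{47} + \frac{20736 i \sqrt{15}}{47}$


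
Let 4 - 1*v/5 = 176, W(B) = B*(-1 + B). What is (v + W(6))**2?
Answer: 688900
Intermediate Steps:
v = -860 (v = 20 - 5*176 = 20 - 880 = -860)
(v + W(6))**2 = (-860 + 6*(-1 + 6))**2 = (-860 + 6*5)**2 = (-860 + 30)**2 = (-830)**2 = 688900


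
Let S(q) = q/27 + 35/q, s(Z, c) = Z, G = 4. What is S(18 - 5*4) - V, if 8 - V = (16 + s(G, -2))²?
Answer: 20219/54 ≈ 374.43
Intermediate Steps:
S(q) = 35/q + q/27 (S(q) = q*(1/27) + 35/q = q/27 + 35/q = 35/q + q/27)
V = -392 (V = 8 - (16 + 4)² = 8 - 1*20² = 8 - 1*400 = 8 - 400 = -392)
S(18 - 5*4) - V = (35/(18 - 5*4) + (18 - 5*4)/27) - 1*(-392) = (35/(18 - 20) + (18 - 20)/27) + 392 = (35/(-2) + (1/27)*(-2)) + 392 = (35*(-½) - 2/27) + 392 = (-35/2 - 2/27) + 392 = -949/54 + 392 = 20219/54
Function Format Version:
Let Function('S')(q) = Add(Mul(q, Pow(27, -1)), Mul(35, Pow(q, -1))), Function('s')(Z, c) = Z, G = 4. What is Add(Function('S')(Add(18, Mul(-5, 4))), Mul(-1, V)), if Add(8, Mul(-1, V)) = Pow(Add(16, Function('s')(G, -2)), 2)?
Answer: Rational(20219, 54) ≈ 374.43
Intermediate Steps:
Function('S')(q) = Add(Mul(35, Pow(q, -1)), Mul(Rational(1, 27), q)) (Function('S')(q) = Add(Mul(q, Rational(1, 27)), Mul(35, Pow(q, -1))) = Add(Mul(Rational(1, 27), q), Mul(35, Pow(q, -1))) = Add(Mul(35, Pow(q, -1)), Mul(Rational(1, 27), q)))
V = -392 (V = Add(8, Mul(-1, Pow(Add(16, 4), 2))) = Add(8, Mul(-1, Pow(20, 2))) = Add(8, Mul(-1, 400)) = Add(8, -400) = -392)
Add(Function('S')(Add(18, Mul(-5, 4))), Mul(-1, V)) = Add(Add(Mul(35, Pow(Add(18, Mul(-5, 4)), -1)), Mul(Rational(1, 27), Add(18, Mul(-5, 4)))), Mul(-1, -392)) = Add(Add(Mul(35, Pow(Add(18, -20), -1)), Mul(Rational(1, 27), Add(18, -20))), 392) = Add(Add(Mul(35, Pow(-2, -1)), Mul(Rational(1, 27), -2)), 392) = Add(Add(Mul(35, Rational(-1, 2)), Rational(-2, 27)), 392) = Add(Add(Rational(-35, 2), Rational(-2, 27)), 392) = Add(Rational(-949, 54), 392) = Rational(20219, 54)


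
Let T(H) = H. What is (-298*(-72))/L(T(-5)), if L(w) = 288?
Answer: 149/2 ≈ 74.500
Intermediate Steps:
(-298*(-72))/L(T(-5)) = -298*(-72)/288 = 21456*(1/288) = 149/2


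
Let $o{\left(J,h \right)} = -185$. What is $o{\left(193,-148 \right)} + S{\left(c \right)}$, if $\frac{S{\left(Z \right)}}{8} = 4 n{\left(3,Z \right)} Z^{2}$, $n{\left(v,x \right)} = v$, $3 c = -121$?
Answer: $\frac{467957}{3} \approx 1.5599 \cdot 10^{5}$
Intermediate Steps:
$c = - \frac{121}{3}$ ($c = \frac{1}{3} \left(-121\right) = - \frac{121}{3} \approx -40.333$)
$S{\left(Z \right)} = 96 Z^{2}$ ($S{\left(Z \right)} = 8 \cdot 4 \cdot 3 Z^{2} = 8 \cdot 12 Z^{2} = 96 Z^{2}$)
$o{\left(193,-148 \right)} + S{\left(c \right)} = -185 + 96 \left(- \frac{121}{3}\right)^{2} = -185 + 96 \cdot \frac{14641}{9} = -185 + \frac{468512}{3} = \frac{467957}{3}$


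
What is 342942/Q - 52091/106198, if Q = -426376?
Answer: -14657526683/11320069612 ≈ -1.2948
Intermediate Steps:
342942/Q - 52091/106198 = 342942/(-426376) - 52091/106198 = 342942*(-1/426376) - 52091*1/106198 = -171471/213188 - 52091/106198 = -14657526683/11320069612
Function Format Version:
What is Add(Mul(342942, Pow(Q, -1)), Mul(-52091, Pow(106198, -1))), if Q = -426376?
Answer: Rational(-14657526683, 11320069612) ≈ -1.2948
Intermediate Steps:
Add(Mul(342942, Pow(Q, -1)), Mul(-52091, Pow(106198, -1))) = Add(Mul(342942, Pow(-426376, -1)), Mul(-52091, Pow(106198, -1))) = Add(Mul(342942, Rational(-1, 426376)), Mul(-52091, Rational(1, 106198))) = Add(Rational(-171471, 213188), Rational(-52091, 106198)) = Rational(-14657526683, 11320069612)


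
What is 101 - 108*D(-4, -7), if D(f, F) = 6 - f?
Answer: -979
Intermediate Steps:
101 - 108*D(-4, -7) = 101 - 108*(6 - 1*(-4)) = 101 - 108*(6 + 4) = 101 - 108*10 = 101 - 1080 = -979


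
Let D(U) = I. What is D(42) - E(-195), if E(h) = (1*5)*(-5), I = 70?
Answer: 95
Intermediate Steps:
E(h) = -25 (E(h) = 5*(-5) = -25)
D(U) = 70
D(42) - E(-195) = 70 - 1*(-25) = 70 + 25 = 95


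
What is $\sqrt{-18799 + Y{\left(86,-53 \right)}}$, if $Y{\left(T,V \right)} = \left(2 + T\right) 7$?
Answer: $i \sqrt{18183} \approx 134.84 i$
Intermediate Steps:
$Y{\left(T,V \right)} = 14 + 7 T$
$\sqrt{-18799 + Y{\left(86,-53 \right)}} = \sqrt{-18799 + \left(14 + 7 \cdot 86\right)} = \sqrt{-18799 + \left(14 + 602\right)} = \sqrt{-18799 + 616} = \sqrt{-18183} = i \sqrt{18183}$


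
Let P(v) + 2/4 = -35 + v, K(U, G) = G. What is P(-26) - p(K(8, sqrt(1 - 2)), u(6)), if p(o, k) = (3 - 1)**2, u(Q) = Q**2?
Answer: -131/2 ≈ -65.500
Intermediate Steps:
p(o, k) = 4 (p(o, k) = 2**2 = 4)
P(v) = -71/2 + v (P(v) = -1/2 + (-35 + v) = -71/2 + v)
P(-26) - p(K(8, sqrt(1 - 2)), u(6)) = (-71/2 - 26) - 1*4 = -123/2 - 4 = -131/2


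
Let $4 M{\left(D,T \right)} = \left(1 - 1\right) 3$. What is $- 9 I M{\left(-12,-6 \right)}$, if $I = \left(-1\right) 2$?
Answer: $0$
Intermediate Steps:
$M{\left(D,T \right)} = 0$ ($M{\left(D,T \right)} = \frac{\left(1 - 1\right) 3}{4} = \frac{0 \cdot 3}{4} = \frac{1}{4} \cdot 0 = 0$)
$I = -2$
$- 9 I M{\left(-12,-6 \right)} = \left(-9\right) \left(-2\right) 0 = 18 \cdot 0 = 0$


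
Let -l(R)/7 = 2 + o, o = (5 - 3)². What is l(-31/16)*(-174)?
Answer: 7308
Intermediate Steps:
o = 4 (o = 2² = 4)
l(R) = -42 (l(R) = -7*(2 + 4) = -7*6 = -42)
l(-31/16)*(-174) = -42*(-174) = 7308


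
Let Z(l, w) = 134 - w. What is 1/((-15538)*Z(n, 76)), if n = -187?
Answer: -1/901204 ≈ -1.1096e-6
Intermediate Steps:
1/((-15538)*Z(n, 76)) = 1/((-15538)*(134 - 1*76)) = -1/(15538*(134 - 76)) = -1/15538/58 = -1/15538*1/58 = -1/901204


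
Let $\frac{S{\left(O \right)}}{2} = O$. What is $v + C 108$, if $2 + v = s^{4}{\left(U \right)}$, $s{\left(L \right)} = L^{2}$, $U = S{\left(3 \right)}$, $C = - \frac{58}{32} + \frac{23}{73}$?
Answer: $\frac{490400065}{292} \approx 1.6795 \cdot 10^{6}$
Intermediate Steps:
$S{\left(O \right)} = 2 O$
$C = - \frac{1749}{1168}$ ($C = \left(-58\right) \frac{1}{32} + 23 \cdot \frac{1}{73} = - \frac{29}{16} + \frac{23}{73} = - \frac{1749}{1168} \approx -1.4974$)
$U = 6$ ($U = 2 \cdot 3 = 6$)
$v = 1679614$ ($v = -2 + \left(6^{2}\right)^{4} = -2 + 36^{4} = -2 + 1679616 = 1679614$)
$v + C 108 = 1679614 - \frac{47223}{292} = \frac{490400065}{292}$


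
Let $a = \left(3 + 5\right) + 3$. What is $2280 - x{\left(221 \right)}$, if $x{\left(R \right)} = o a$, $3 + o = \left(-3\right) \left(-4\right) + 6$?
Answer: $2115$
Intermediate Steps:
$a = 11$ ($a = 8 + 3 = 11$)
$o = 15$ ($o = -3 + \left(\left(-3\right) \left(-4\right) + 6\right) = -3 + \left(12 + 6\right) = -3 + 18 = 15$)
$x{\left(R \right)} = 165$ ($x{\left(R \right)} = 15 \cdot 11 = 165$)
$2280 - x{\left(221 \right)} = 2280 - 165 = 2115$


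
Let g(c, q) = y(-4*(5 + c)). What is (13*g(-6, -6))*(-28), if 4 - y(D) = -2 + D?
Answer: -728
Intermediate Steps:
y(D) = 6 - D (y(D) = 4 - (-2 + D) = 4 + (2 - D) = 6 - D)
g(c, q) = 26 + 4*c (g(c, q) = 6 - (-4)*(5 + c) = 6 - (-20 - 4*c) = 6 + (20 + 4*c) = 26 + 4*c)
(13*g(-6, -6))*(-28) = (13*(26 + 4*(-6)))*(-28) = (13*(26 - 24))*(-28) = (13*2)*(-28) = 26*(-28) = -728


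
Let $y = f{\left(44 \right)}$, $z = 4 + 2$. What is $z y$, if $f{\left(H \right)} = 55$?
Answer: $330$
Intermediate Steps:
$z = 6$
$y = 55$
$z y = 6 \cdot 55 = 330$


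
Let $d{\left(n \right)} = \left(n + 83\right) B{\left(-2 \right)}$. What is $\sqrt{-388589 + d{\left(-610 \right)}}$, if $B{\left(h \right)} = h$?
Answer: $i \sqrt{387535} \approx 622.52 i$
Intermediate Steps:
$d{\left(n \right)} = -166 - 2 n$ ($d{\left(n \right)} = \left(n + 83\right) \left(-2\right) = \left(83 + n\right) \left(-2\right) = -166 - 2 n$)
$\sqrt{-388589 + d{\left(-610 \right)}} = \sqrt{-388589 - -1054} = \sqrt{-388589 + \left(-166 + 1220\right)} = \sqrt{-388589 + 1054} = \sqrt{-387535} = i \sqrt{387535}$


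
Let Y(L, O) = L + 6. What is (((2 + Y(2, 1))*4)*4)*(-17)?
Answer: -2720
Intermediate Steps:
Y(L, O) = 6 + L
(((2 + Y(2, 1))*4)*4)*(-17) = (((2 + (6 + 2))*4)*4)*(-17) = (((2 + 8)*4)*4)*(-17) = ((10*4)*4)*(-17) = (40*4)*(-17) = 160*(-17) = -2720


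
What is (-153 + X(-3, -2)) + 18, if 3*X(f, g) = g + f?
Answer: -410/3 ≈ -136.67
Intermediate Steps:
X(f, g) = f/3 + g/3 (X(f, g) = (g + f)/3 = (f + g)/3 = f/3 + g/3)
(-153 + X(-3, -2)) + 18 = (-153 + ((⅓)*(-3) + (⅓)*(-2))) + 18 = (-153 + (-1 - ⅔)) + 18 = (-153 - 5/3) + 18 = -464/3 + 18 = -410/3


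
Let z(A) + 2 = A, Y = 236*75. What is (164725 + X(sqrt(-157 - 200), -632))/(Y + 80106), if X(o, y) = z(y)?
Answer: 54697/32602 ≈ 1.6777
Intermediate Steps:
Y = 17700
z(A) = -2 + A
X(o, y) = -2 + y
(164725 + X(sqrt(-157 - 200), -632))/(Y + 80106) = (164725 + (-2 - 632))/(17700 + 80106) = (164725 - 634)/97806 = 164091*(1/97806) = 54697/32602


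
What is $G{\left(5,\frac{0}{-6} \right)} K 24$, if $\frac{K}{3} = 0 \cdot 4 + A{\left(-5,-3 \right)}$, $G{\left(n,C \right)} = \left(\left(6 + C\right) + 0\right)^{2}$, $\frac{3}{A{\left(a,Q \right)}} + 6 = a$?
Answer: $- \frac{7776}{11} \approx -706.91$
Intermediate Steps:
$A{\left(a,Q \right)} = \frac{3}{-6 + a}$
$G{\left(n,C \right)} = \left(6 + C\right)^{2}$
$K = - \frac{9}{11}$ ($K = 3 \left(0 \cdot 4 + \frac{3}{-6 - 5}\right) = 3 \left(0 + \frac{3}{-11}\right) = 3 \left(0 + 3 \left(- \frac{1}{11}\right)\right) = 3 \left(0 - \frac{3}{11}\right) = 3 \left(- \frac{3}{11}\right) = - \frac{9}{11} \approx -0.81818$)
$G{\left(5,\frac{0}{-6} \right)} K 24 = \left(6 + \frac{0}{-6}\right)^{2} \left(- \frac{9}{11}\right) 24 = \left(6 + 0 \left(- \frac{1}{6}\right)\right)^{2} \left(- \frac{9}{11}\right) 24 = \left(6 + 0\right)^{2} \left(- \frac{9}{11}\right) 24 = 6^{2} \left(- \frac{9}{11}\right) 24 = 36 \left(- \frac{9}{11}\right) 24 = \left(- \frac{324}{11}\right) 24 = - \frac{7776}{11}$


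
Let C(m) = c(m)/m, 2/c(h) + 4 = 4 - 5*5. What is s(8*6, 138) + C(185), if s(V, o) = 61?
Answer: 282123/4625 ≈ 61.000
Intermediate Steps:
c(h) = -2/25 (c(h) = 2/(-4 + (4 - 5*5)) = 2/(-4 + (4 - 25)) = 2/(-4 - 21) = 2/(-25) = 2*(-1/25) = -2/25)
C(m) = -2/(25*m)
s(8*6, 138) + C(185) = 61 - 2/25/185 = 61 - 2/25*1/185 = 61 - 2/4625 = 282123/4625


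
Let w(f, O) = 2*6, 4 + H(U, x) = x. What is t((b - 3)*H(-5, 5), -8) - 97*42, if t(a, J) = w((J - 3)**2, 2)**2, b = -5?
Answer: -3930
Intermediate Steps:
H(U, x) = -4 + x
w(f, O) = 12
t(a, J) = 144 (t(a, J) = 12**2 = 144)
t((b - 3)*H(-5, 5), -8) - 97*42 = 144 - 97*42 = 144 - 4074 = -3930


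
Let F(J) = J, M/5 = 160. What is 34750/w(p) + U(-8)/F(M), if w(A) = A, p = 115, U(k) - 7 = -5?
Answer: 2780023/9200 ≈ 302.18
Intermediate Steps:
M = 800 (M = 5*160 = 800)
U(k) = 2 (U(k) = 7 - 5 = 2)
34750/w(p) + U(-8)/F(M) = 34750/115 + 2/800 = 34750*(1/115) + 2*(1/800) = 6950/23 + 1/400 = 2780023/9200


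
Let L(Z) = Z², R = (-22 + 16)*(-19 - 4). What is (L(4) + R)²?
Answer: 23716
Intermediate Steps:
R = 138 (R = -6*(-23) = 138)
(L(4) + R)² = (4² + 138)² = (16 + 138)² = 154² = 23716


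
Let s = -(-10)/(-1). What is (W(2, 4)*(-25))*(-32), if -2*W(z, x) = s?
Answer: 4000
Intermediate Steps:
s = -10 (s = -(-10)*(-1) = -5*2 = -10)
W(z, x) = 5 (W(z, x) = -½*(-10) = 5)
(W(2, 4)*(-25))*(-32) = (5*(-25))*(-32) = -125*(-32) = 4000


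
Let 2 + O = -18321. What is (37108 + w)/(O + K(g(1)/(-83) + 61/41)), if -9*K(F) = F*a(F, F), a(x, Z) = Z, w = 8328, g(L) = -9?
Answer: -4735507169916/1909720013587 ≈ -2.4797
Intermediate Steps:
O = -18323 (O = -2 - 18321 = -18323)
K(F) = -F²/9 (K(F) = -F*F/9 = -F²/9)
(37108 + w)/(O + K(g(1)/(-83) + 61/41)) = (37108 + 8328)/(-18323 - (-9/(-83) + 61/41)²/9) = 45436/(-18323 - (-9*(-1/83) + 61*(1/41))²/9) = 45436/(-18323 - (9/83 + 61/41)²/9) = 45436/(-18323 - (5432/3403)²/9) = 45436/(-18323 - ⅑*29506624/11580409) = 45436/(-18323 - 29506624/104223681) = 45436/(-1909720013587/104223681) = 45436*(-104223681/1909720013587) = -4735507169916/1909720013587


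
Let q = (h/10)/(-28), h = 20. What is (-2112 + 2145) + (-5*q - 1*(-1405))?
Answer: 20137/14 ≈ 1438.4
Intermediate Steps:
q = -1/14 (q = (20/10)/(-28) = (20*(1/10))*(-1/28) = 2*(-1/28) = -1/14 ≈ -0.071429)
(-2112 + 2145) + (-5*q - 1*(-1405)) = (-2112 + 2145) + (-5*(-1/14) - 1*(-1405)) = 33 + (5/14 + 1405) = 33 + 19675/14 = 20137/14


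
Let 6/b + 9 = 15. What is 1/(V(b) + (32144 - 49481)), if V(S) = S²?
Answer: -1/17336 ≈ -5.7683e-5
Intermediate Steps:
b = 1 (b = 6/(-9 + 15) = 6/6 = 6*(⅙) = 1)
1/(V(b) + (32144 - 49481)) = 1/(1² + (32144 - 49481)) = 1/(1 - 17337) = 1/(-17336) = -1/17336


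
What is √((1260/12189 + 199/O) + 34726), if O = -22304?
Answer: √61673312359135010/1332664 ≈ 186.35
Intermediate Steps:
√((1260/12189 + 199/O) + 34726) = √((1260/12189 + 199/(-22304)) + 34726) = √((1260*(1/12189) + 199*(-1/22304)) + 34726) = √((420/4063 - 199/22304) + 34726) = √(503479/5330656 + 34726) = √(185112863735/5330656) = √61673312359135010/1332664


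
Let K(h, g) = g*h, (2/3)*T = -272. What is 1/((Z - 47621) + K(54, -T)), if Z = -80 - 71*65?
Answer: -1/30284 ≈ -3.3021e-5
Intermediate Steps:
T = -408 (T = (3/2)*(-272) = -408)
Z = -4695 (Z = -80 - 4615 = -4695)
1/((Z - 47621) + K(54, -T)) = 1/((-4695 - 47621) - 1*(-408)*54) = 1/(-52316 + 408*54) = 1/(-52316 + 22032) = 1/(-30284) = -1/30284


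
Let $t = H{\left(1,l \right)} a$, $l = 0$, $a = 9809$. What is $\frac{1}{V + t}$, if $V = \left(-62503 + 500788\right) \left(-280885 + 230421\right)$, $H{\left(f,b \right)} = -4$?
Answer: $- \frac{1}{22117653476} \approx -4.5213 \cdot 10^{-11}$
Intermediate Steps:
$V = -22117614240$ ($V = 438285 \left(-50464\right) = -22117614240$)
$t = -39236$ ($t = \left(-4\right) 9809 = -39236$)
$\frac{1}{V + t} = \frac{1}{-22117614240 - 39236} = \frac{1}{-22117653476} = - \frac{1}{22117653476}$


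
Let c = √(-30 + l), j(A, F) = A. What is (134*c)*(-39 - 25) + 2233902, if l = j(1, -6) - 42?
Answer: 2233902 - 8576*I*√71 ≈ 2.2339e+6 - 72263.0*I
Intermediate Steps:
l = -41 (l = 1 - 42 = -41)
c = I*√71 (c = √(-30 - 41) = √(-71) = I*√71 ≈ 8.4261*I)
(134*c)*(-39 - 25) + 2233902 = (134*(I*√71))*(-39 - 25) + 2233902 = (134*I*√71)*(-64) + 2233902 = -8576*I*√71 + 2233902 = 2233902 - 8576*I*√71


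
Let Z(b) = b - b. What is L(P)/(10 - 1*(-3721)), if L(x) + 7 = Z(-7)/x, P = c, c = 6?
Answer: -1/533 ≈ -0.0018762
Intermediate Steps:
Z(b) = 0
P = 6
L(x) = -7 (L(x) = -7 + 0/x = -7 + 0 = -7)
L(P)/(10 - 1*(-3721)) = -7/(10 - 1*(-3721)) = -7/(10 + 3721) = -7/3731 = -7*1/3731 = -1/533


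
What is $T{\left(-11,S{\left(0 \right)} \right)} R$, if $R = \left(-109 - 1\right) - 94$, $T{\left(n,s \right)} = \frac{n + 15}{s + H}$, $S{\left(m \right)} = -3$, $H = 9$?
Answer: $-136$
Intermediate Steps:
$T{\left(n,s \right)} = \frac{15 + n}{9 + s}$ ($T{\left(n,s \right)} = \frac{n + 15}{s + 9} = \frac{15 + n}{9 + s}$)
$R = -204$ ($R = -110 - 94 = -204$)
$T{\left(-11,S{\left(0 \right)} \right)} R = \frac{15 - 11}{9 - 3} \left(-204\right) = \frac{1}{6} \cdot 4 \left(-204\right) = \frac{2}{3} \left(-204\right) = -136$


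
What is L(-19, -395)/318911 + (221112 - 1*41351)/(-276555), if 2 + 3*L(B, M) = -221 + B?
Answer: -57350069041/88196431605 ≈ -0.65025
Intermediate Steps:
L(B, M) = -223/3 + B/3 (L(B, M) = -2/3 + (-221 + B)/3 = -2/3 + (-221/3 + B/3) = -223/3 + B/3)
L(-19, -395)/318911 + (221112 - 1*41351)/(-276555) = (-223/3 + (1/3)*(-19))/318911 + (221112 - 1*41351)/(-276555) = (-223/3 - 19/3)*(1/318911) + (221112 - 41351)*(-1/276555) = -242/3*1/318911 + 179761*(-1/276555) = -242/956733 - 179761/276555 = -57350069041/88196431605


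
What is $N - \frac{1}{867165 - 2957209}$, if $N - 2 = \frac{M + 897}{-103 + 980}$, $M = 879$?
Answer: $\frac{7377856197}{1832968588} \approx 4.0251$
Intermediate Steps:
$N = \frac{3530}{877}$ ($N = 2 + \frac{879 + 897}{-103 + 980} = 2 + \frac{1}{877} \cdot 1776 = 2 + \frac{1776}{877} = \frac{3530}{877} \approx 4.0251$)
$N - \frac{1}{867165 - 2957209} = \frac{3530}{877} - \frac{1}{867165 - 2957209} = \frac{3530}{877} - \frac{1}{-2090044} = \frac{3530}{877} - - \frac{1}{2090044} = \frac{3530}{877} + \frac{1}{2090044} = \frac{7377856197}{1832968588}$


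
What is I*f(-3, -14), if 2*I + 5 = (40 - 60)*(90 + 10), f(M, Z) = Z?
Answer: 14035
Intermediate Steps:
I = -2005/2 (I = -5/2 + ((40 - 60)*(90 + 10))/2 = -5/2 + (-20*100)/2 = -5/2 + (½)*(-2000) = -5/2 - 1000 = -2005/2 ≈ -1002.5)
I*f(-3, -14) = -2005/2*(-14) = 14035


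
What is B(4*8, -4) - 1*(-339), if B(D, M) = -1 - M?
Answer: 342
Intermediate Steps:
B(4*8, -4) - 1*(-339) = (-1 - 1*(-4)) - 1*(-339) = (-1 + 4) + 339 = 3 + 339 = 342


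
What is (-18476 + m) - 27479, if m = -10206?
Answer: -56161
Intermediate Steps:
(-18476 + m) - 27479 = (-18476 - 10206) - 27479 = -28682 - 27479 = -56161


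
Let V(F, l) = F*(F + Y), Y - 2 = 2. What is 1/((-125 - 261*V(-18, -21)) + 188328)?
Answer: 1/122431 ≈ 8.1679e-6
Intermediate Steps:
Y = 4 (Y = 2 + 2 = 4)
V(F, l) = F*(4 + F) (V(F, l) = F*(F + 4) = F*(4 + F))
1/((-125 - 261*V(-18, -21)) + 188328) = 1/((-125 - (-4698)*(4 - 18)) + 188328) = 1/((-125 - (-4698)*(-14)) + 188328) = 1/((-125 - 261*252) + 188328) = 1/((-125 - 65772) + 188328) = 1/(-65897 + 188328) = 1/122431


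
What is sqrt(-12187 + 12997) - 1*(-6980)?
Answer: 6980 + 9*sqrt(10) ≈ 7008.5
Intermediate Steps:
sqrt(-12187 + 12997) - 1*(-6980) = sqrt(810) + 6980 = 9*sqrt(10) + 6980 = 6980 + 9*sqrt(10)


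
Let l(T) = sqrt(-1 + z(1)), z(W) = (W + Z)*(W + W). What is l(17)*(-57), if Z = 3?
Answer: -57*sqrt(7) ≈ -150.81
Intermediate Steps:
z(W) = 2*W*(3 + W) (z(W) = (W + 3)*(W + W) = (3 + W)*(2*W) = 2*W*(3 + W))
l(T) = sqrt(7) (l(T) = sqrt(-1 + 2*1*(3 + 1)) = sqrt(-1 + 2*1*4) = sqrt(-1 + 8) = sqrt(7))
l(17)*(-57) = sqrt(7)*(-57) = -57*sqrt(7)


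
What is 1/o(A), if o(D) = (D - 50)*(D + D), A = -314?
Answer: 1/228592 ≈ 4.3746e-6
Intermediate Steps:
o(D) = 2*D*(-50 + D) (o(D) = (-50 + D)*(2*D) = 2*D*(-50 + D))
1/o(A) = 1/(2*(-314)*(-50 - 314)) = 1/(2*(-314)*(-364)) = 1/228592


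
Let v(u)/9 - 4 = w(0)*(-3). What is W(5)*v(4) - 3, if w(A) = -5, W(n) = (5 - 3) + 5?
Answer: 1194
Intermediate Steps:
W(n) = 7 (W(n) = 2 + 5 = 7)
v(u) = 171 (v(u) = 36 + 9*(-5*(-3)) = 36 + 9*15 = 36 + 135 = 171)
W(5)*v(4) - 3 = 7*171 - 3 = 1197 - 3 = 1194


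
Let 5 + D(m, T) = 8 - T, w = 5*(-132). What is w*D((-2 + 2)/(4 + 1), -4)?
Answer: -4620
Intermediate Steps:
w = -660
D(m, T) = 3 - T (D(m, T) = -5 + (8 - T) = 3 - T)
w*D((-2 + 2)/(4 + 1), -4) = -660*(3 - 1*(-4)) = -660*(3 + 4) = -660*7 = -4620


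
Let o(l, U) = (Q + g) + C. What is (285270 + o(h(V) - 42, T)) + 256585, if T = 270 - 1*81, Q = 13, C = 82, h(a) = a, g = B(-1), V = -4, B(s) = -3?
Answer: 541947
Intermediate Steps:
g = -3
T = 189 (T = 270 - 81 = 189)
o(l, U) = 92 (o(l, U) = (13 - 3) + 82 = 10 + 82 = 92)
(285270 + o(h(V) - 42, T)) + 256585 = (285270 + 92) + 256585 = 285362 + 256585 = 541947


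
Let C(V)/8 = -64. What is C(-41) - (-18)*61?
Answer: 586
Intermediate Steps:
C(V) = -512 (C(V) = 8*(-64) = -512)
C(-41) - (-18)*61 = -512 - (-18)*61 = -512 - 1*(-1098) = -512 + 1098 = 586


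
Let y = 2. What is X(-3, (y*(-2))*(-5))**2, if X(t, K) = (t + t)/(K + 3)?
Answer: 36/529 ≈ 0.068053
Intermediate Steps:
X(t, K) = 2*t/(3 + K) (X(t, K) = (2*t)/(3 + K) = 2*t/(3 + K))
X(-3, (y*(-2))*(-5))**2 = (2*(-3)/(3 + (2*(-2))*(-5)))**2 = (2*(-3)/(3 - 4*(-5)))**2 = (2*(-3)/(3 + 20))**2 = (2*(-3)/23)**2 = (2*(-3)*(1/23))**2 = (-6/23)**2 = 36/529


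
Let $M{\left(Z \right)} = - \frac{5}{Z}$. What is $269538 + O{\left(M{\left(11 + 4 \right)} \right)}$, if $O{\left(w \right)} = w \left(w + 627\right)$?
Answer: $\frac{2423962}{9} \approx 2.6933 \cdot 10^{5}$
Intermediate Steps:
$O{\left(w \right)} = w \left(627 + w\right)$
$269538 + O{\left(M{\left(11 + 4 \right)} \right)} = 269538 + - \frac{5}{11 + 4} \left(627 - \frac{5}{11 + 4}\right) = 269538 + - \frac{5}{15} \left(627 - \frac{5}{15}\right) = 269538 + \left(-5\right) \frac{1}{15} \left(627 - \frac{1}{3}\right) = 269538 - \frac{627 - \frac{1}{3}}{3} = 269538 - \frac{1880}{9} = \frac{2423962}{9}$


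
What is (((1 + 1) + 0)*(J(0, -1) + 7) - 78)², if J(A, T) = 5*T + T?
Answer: 5776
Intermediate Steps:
J(A, T) = 6*T
(((1 + 1) + 0)*(J(0, -1) + 7) - 78)² = (((1 + 1) + 0)*(6*(-1) + 7) - 78)² = ((2 + 0)*(-6 + 7) - 78)² = (2*1 - 78)² = (2 - 78)² = (-76)² = 5776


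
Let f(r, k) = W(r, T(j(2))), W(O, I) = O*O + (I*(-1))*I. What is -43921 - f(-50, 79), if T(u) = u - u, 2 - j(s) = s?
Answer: -46421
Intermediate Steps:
j(s) = 2 - s
T(u) = 0
W(O, I) = O² - I² (W(O, I) = O² + (-I)*I = O² - I²)
f(r, k) = r² (f(r, k) = r² - 1*0² = r² - 1*0 = r² + 0 = r²)
-43921 - f(-50, 79) = -43921 - 1*(-50)² = -43921 - 1*2500 = -43921 - 2500 = -46421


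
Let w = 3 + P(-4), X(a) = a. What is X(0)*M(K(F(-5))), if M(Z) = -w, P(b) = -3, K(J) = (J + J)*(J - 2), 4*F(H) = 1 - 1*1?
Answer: 0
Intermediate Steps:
F(H) = 0 (F(H) = (1 - 1*1)/4 = (1 - 1)/4 = (1/4)*0 = 0)
K(J) = 2*J*(-2 + J) (K(J) = (2*J)*(-2 + J) = 2*J*(-2 + J))
w = 0 (w = 3 - 3 = 0)
M(Z) = 0 (M(Z) = -1*0 = 0)
X(0)*M(K(F(-5))) = 0*0 = 0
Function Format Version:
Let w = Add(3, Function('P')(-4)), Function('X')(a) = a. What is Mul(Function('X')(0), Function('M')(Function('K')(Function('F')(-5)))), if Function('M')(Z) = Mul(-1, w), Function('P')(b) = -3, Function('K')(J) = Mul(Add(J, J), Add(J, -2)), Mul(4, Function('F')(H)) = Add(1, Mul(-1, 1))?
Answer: 0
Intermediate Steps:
Function('F')(H) = 0 (Function('F')(H) = Mul(Rational(1, 4), Add(1, Mul(-1, 1))) = Mul(Rational(1, 4), Add(1, -1)) = Mul(Rational(1, 4), 0) = 0)
Function('K')(J) = Mul(2, J, Add(-2, J)) (Function('K')(J) = Mul(Mul(2, J), Add(-2, J)) = Mul(2, J, Add(-2, J)))
w = 0 (w = Add(3, -3) = 0)
Function('M')(Z) = 0 (Function('M')(Z) = Mul(-1, 0) = 0)
Mul(Function('X')(0), Function('M')(Function('K')(Function('F')(-5)))) = Mul(0, 0) = 0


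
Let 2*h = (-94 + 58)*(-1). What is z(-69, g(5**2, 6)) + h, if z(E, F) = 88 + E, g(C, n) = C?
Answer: 37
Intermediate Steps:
h = 18 (h = ((-94 + 58)*(-1))/2 = (-36*(-1))/2 = (1/2)*36 = 18)
z(-69, g(5**2, 6)) + h = (88 - 69) + 18 = 19 + 18 = 37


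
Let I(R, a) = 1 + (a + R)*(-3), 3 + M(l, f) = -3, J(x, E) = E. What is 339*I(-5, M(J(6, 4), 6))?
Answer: 11526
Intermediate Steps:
M(l, f) = -6 (M(l, f) = -3 - 3 = -6)
I(R, a) = 1 - 3*R - 3*a (I(R, a) = 1 + (R + a)*(-3) = 1 + (-3*R - 3*a) = 1 - 3*R - 3*a)
339*I(-5, M(J(6, 4), 6)) = 339*(1 - 3*(-5) - 3*(-6)) = 339*(1 + 15 + 18) = 339*34 = 11526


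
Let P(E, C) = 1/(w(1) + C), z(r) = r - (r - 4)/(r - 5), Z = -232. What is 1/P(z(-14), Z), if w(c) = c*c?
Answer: -231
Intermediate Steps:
w(c) = c²
z(r) = r - (-4 + r)/(-5 + r)
P(E, C) = 1/(1 + C) (P(E, C) = 1/(1² + C) = 1/(1 + C))
1/P(z(-14), Z) = 1/(1/(1 - 232)) = 1/(1/(-231)) = 1/(-1/231) = -231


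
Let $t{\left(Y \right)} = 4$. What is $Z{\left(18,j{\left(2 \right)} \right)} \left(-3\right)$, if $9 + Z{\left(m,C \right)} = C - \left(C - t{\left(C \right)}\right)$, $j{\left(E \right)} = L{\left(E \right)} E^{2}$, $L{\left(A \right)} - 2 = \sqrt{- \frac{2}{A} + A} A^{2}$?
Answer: $15$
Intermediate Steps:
$L{\left(A \right)} = 2 + A^{2} \sqrt{A - \frac{2}{A}}$ ($L{\left(A \right)} = 2 + \sqrt{- \frac{2}{A} + A} A^{2} = 2 + \sqrt{A - \frac{2}{A}} A^{2} = 2 + A^{2} \sqrt{A - \frac{2}{A}}$)
$j{\left(E \right)} = E^{2} \left(2 + E^{2} \sqrt{E - \frac{2}{E}}\right)$ ($j{\left(E \right)} = \left(2 + E^{2} \sqrt{E - \frac{2}{E}}\right) E^{2} = E^{2} \left(2 + E^{2} \sqrt{E - \frac{2}{E}}\right)$)
$Z{\left(m,C \right)} = -5$ ($Z{\left(m,C \right)} = -9 + \left(C - \left(-4 + C\right)\right) = -9 + 4 = -5$)
$Z{\left(18,j{\left(2 \right)} \right)} \left(-3\right) = \left(-5\right) \left(-3\right) = 15$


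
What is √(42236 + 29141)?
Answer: √71377 ≈ 267.16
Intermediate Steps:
√(42236 + 29141) = √71377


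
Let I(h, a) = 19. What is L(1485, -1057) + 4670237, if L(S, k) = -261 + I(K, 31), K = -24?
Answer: 4669995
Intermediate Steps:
L(S, k) = -242 (L(S, k) = -261 + 19 = -242)
L(1485, -1057) + 4670237 = -242 + 4670237 = 4669995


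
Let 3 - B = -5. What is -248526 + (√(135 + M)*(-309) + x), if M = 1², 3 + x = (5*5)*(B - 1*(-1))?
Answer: -248304 - 618*√34 ≈ -2.5191e+5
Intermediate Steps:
B = 8 (B = 3 - 1*(-5) = 3 + 5 = 8)
x = 222 (x = -3 + (5*5)*(8 - 1*(-1)) = -3 + 25*(8 + 1) = -3 + 25*9 = -3 + 225 = 222)
M = 1
-248526 + (√(135 + M)*(-309) + x) = -248526 + (√(135 + 1)*(-309) + 222) = -248526 + (√136*(-309) + 222) = -248526 + ((2*√34)*(-309) + 222) = -248526 + (-618*√34 + 222) = -248526 + (222 - 618*√34) = -248304 - 618*√34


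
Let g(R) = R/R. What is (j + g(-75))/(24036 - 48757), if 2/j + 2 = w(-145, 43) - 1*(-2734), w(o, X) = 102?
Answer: -1418/35029657 ≈ -4.0480e-5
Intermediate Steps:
g(R) = 1
j = 1/1417 (j = 2/(-2 + (102 - 1*(-2734))) = 2/(-2 + (102 + 2734)) = 2/(-2 + 2836) = 2/2834 = 2*(1/2834) = 1/1417 ≈ 0.00070572)
(j + g(-75))/(24036 - 48757) = (1/1417 + 1)/(24036 - 48757) = (1418/1417)/(-24721) = (1418/1417)*(-1/24721) = -1418/35029657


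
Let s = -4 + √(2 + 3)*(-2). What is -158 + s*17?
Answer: -226 - 34*√5 ≈ -302.03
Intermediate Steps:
s = -4 - 2*√5 (s = -4 + √5*(-2) = -4 - 2*√5 ≈ -8.4721)
-158 + s*17 = -158 + (-4 - 2*√5)*17 = -158 + (-68 - 34*√5) = -226 - 34*√5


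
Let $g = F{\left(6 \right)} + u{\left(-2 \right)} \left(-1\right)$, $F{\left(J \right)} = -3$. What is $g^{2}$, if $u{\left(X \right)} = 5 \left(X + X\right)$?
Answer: $289$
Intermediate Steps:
$u{\left(X \right)} = 10 X$ ($u{\left(X \right)} = 5 \cdot 2 X = 10 X$)
$g = 17$ ($g = -3 + 10 \left(-2\right) \left(-1\right) = -3 - -20 = -3 + 20 = 17$)
$g^{2} = 17^{2} = 289$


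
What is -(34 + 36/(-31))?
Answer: -1018/31 ≈ -32.839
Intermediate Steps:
-(34 + 36/(-31)) = -(34 + 36*(-1/31)) = -(34 - 36/31) = -1*1018/31 = -1018/31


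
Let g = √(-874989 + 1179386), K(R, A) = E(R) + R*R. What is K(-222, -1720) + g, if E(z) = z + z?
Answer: 48840 + √304397 ≈ 49392.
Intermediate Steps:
E(z) = 2*z
K(R, A) = R² + 2*R (K(R, A) = 2*R + R*R = 2*R + R² = R² + 2*R)
g = √304397 ≈ 551.72
K(-222, -1720) + g = -222*(2 - 222) + √304397 = -222*(-220) + √304397 = 48840 + √304397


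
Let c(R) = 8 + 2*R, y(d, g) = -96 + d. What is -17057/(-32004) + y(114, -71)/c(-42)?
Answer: 180065/608076 ≈ 0.29612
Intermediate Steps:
-17057/(-32004) + y(114, -71)/c(-42) = -17057/(-32004) + (-96 + 114)/(8 + 2*(-42)) = -17057*(-1/32004) + 18/(8 - 84) = 17057/32004 + 18/(-76) = 17057/32004 + 18*(-1/76) = 17057/32004 - 9/38 = 180065/608076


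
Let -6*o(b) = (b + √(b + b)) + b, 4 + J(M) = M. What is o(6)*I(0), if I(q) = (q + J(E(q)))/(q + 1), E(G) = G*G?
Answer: 8 + 4*√3/3 ≈ 10.309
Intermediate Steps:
E(G) = G²
J(M) = -4 + M
I(q) = (-4 + q + q²)/(1 + q) (I(q) = (q + (-4 + q²))/(q + 1) = (-4 + q + q²)/(1 + q))
o(b) = -b/3 - √2*√b/6 (o(b) = -((b + √(b + b)) + b)/6 = -((b + √(2*b)) + b)/6 = -((b + √2*√b) + b)/6 = -(2*b + √2*√b)/6 = -b/3 - √2*√b/6)
o(6)*I(0) = (-⅓*6 - √2*√6/6)*((-4 + 0 + 0²)/(1 + 0)) = (-2 - √3/3)*((-4 + 0 + 0)/1) = (-2 - √3/3)*(1*(-4)) = (-2 - √3/3)*(-4) = 8 + 4*√3/3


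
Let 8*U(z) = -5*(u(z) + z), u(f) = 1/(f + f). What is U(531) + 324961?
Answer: 2758049041/8496 ≈ 3.2463e+5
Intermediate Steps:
u(f) = 1/(2*f)
U(z) = -5*z/8 - 5/(16*z) (U(z) = (-5*(1/(2*z) + z))/8 = (-5*(z + 1/(2*z)))/8 = (-5*z - 5/(2*z))/8 = -5*z/8 - 5/(16*z))
U(531) + 324961 = (5/16)*(-1 - 2*531**2)/531 + 324961 = (5/16)*(1/531)*(-1 - 2*281961) + 324961 = (5/16)*(1/531)*(-1 - 563922) + 324961 = (5/16)*(1/531)*(-563923) + 324961 = -2819615/8496 + 324961 = 2758049041/8496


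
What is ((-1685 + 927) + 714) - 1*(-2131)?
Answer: 2087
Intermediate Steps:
((-1685 + 927) + 714) - 1*(-2131) = (-758 + 714) + 2131 = -44 + 2131 = 2087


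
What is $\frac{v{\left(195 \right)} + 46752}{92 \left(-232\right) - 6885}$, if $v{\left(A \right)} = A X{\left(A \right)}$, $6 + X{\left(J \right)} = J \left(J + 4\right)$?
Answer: $- \frac{7612557}{28229} \approx -269.67$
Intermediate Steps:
$X{\left(J \right)} = -6 + J \left(4 + J\right)$ ($X{\left(J \right)} = -6 + J \left(J + 4\right) = -6 + J \left(4 + J\right)$)
$v{\left(A \right)} = A \left(-6 + A^{2} + 4 A\right)$
$\frac{v{\left(195 \right)} + 46752}{92 \left(-232\right) - 6885} = \frac{195 \left(-6 + 195^{2} + 4 \cdot 195\right) + 46752}{92 \left(-232\right) - 6885} = \frac{195 \left(-6 + 38025 + 780\right) + 46752}{-21344 - 6885} = \frac{195 \cdot 38799 + 46752}{-28229} = \left(7565805 + 46752\right) \left(- \frac{1}{28229}\right) = 7612557 \left(- \frac{1}{28229}\right) = - \frac{7612557}{28229}$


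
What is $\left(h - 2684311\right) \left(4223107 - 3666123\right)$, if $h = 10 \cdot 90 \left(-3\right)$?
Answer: $-1496622134824$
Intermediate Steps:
$h = -2700$ ($h = 900 \left(-3\right) = -2700$)
$\left(h - 2684311\right) \left(4223107 - 3666123\right) = \left(-2700 - 2684311\right) \left(4223107 - 3666123\right) = \left(-2687011\right) 556984 = -1496622134824$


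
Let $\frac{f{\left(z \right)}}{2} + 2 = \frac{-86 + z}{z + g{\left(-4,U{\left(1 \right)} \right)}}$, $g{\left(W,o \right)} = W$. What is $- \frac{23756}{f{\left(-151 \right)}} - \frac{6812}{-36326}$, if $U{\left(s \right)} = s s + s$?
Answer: $\frac{33439966308}{1325899} \approx 25221.0$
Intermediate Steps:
$U{\left(s \right)} = s + s^{2}$ ($U{\left(s \right)} = s^{2} + s = s + s^{2}$)
$f{\left(z \right)} = -4 + \frac{2 \left(-86 + z\right)}{-4 + z}$ ($f{\left(z \right)} = -4 + 2 \frac{-86 + z}{z - 4} = -4 + 2 \frac{-86 + z}{-4 + z} = -4 + \frac{2 \left(-86 + z\right)}{-4 + z}$)
$- \frac{23756}{f{\left(-151 \right)}} - \frac{6812}{-36326} = - \frac{23756}{2 \frac{1}{-4 - 151} \left(-78 - -151\right)} - \frac{6812}{-36326} = - \frac{23756}{2 \frac{1}{-155} \left(-78 + 151\right)} - - \frac{3406}{18163} = - \frac{23756}{2 \left(- \frac{1}{155}\right) 73} + \frac{3406}{18163} = - \frac{23756}{- \frac{146}{155}} + \frac{3406}{18163} = \left(-23756\right) \left(- \frac{155}{146}\right) + \frac{3406}{18163} = \frac{1841090}{73} + \frac{3406}{18163} = \frac{33439966308}{1325899}$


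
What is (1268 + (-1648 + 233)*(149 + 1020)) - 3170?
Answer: -1656037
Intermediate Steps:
(1268 + (-1648 + 233)*(149 + 1020)) - 3170 = (1268 - 1415*1169) - 3170 = (1268 - 1654135) - 3170 = -1652867 - 3170 = -1656037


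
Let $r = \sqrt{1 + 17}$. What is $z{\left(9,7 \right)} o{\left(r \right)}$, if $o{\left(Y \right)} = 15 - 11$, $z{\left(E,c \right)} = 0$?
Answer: $0$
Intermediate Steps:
$r = 3 \sqrt{2}$ ($r = \sqrt{18} = 3 \sqrt{2} \approx 4.2426$)
$o{\left(Y \right)} = 4$
$z{\left(9,7 \right)} o{\left(r \right)} = 0 \cdot 4 = 0$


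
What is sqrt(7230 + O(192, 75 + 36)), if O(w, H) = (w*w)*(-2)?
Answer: I*sqrt(66498) ≈ 257.87*I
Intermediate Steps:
O(w, H) = -2*w**2 (O(w, H) = w**2*(-2) = -2*w**2)
sqrt(7230 + O(192, 75 + 36)) = sqrt(7230 - 2*192**2) = sqrt(7230 - 2*36864) = sqrt(7230 - 73728) = sqrt(-66498) = I*sqrt(66498)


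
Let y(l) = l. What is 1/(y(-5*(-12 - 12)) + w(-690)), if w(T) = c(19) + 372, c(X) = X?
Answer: 1/511 ≈ 0.0019569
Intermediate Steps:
w(T) = 391 (w(T) = 19 + 372 = 391)
1/(y(-5*(-12 - 12)) + w(-690)) = 1/(-5*(-12 - 12) + 391) = 1/(-5*(-24) + 391) = 1/(120 + 391) = 1/511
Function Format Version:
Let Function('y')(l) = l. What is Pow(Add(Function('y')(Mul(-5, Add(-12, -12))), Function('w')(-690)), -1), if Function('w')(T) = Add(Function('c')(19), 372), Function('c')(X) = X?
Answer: Rational(1, 511) ≈ 0.0019569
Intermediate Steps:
Function('w')(T) = 391 (Function('w')(T) = Add(19, 372) = 391)
Pow(Add(Function('y')(Mul(-5, Add(-12, -12))), Function('w')(-690)), -1) = Pow(Add(Mul(-5, Add(-12, -12)), 391), -1) = Pow(Add(Mul(-5, -24), 391), -1) = Pow(Add(120, 391), -1) = Pow(511, -1) = Rational(1, 511)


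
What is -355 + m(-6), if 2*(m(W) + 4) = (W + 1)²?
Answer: -693/2 ≈ -346.50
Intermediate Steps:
m(W) = -4 + (1 + W)²/2 (m(W) = -4 + (W + 1)²/2 = -4 + (1 + W)²/2)
-355 + m(-6) = -355 + (-4 + (1 - 6)²/2) = -355 + (-4 + (½)*(-5)²) = -355 + (-4 + (½)*25) = -355 + (-4 + 25/2) = -355 + 17/2 = -693/2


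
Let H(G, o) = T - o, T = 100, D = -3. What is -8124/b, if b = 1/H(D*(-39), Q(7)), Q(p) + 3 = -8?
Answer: -901764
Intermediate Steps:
Q(p) = -11 (Q(p) = -3 - 8 = -11)
H(G, o) = 100 - o
b = 1/111 (b = 1/(100 - 1*(-11)) = 1/(100 + 11) = 1/111 ≈ 0.0090090)
-8124/b = -8124/1/111 = -8124*111 = -901764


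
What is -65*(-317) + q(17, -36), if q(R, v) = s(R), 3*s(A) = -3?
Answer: 20604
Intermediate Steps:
s(A) = -1 (s(A) = (1/3)*(-3) = -1)
q(R, v) = -1
-65*(-317) + q(17, -36) = -65*(-317) - 1 = 20605 - 1 = 20604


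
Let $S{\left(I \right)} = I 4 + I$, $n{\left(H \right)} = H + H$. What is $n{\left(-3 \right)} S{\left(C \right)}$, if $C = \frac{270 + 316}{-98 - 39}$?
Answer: $\frac{17580}{137} \approx 128.32$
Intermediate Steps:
$n{\left(H \right)} = 2 H$
$C = - \frac{586}{137}$ ($C = \frac{586}{-137} = 586 \left(- \frac{1}{137}\right) = - \frac{586}{137} \approx -4.2774$)
$S{\left(I \right)} = 5 I$ ($S{\left(I \right)} = 4 I + I = 5 I$)
$n{\left(-3 \right)} S{\left(C \right)} = 2 \left(-3\right) 5 \left(- \frac{586}{137}\right) = \left(-6\right) \left(- \frac{2930}{137}\right) = \frac{17580}{137}$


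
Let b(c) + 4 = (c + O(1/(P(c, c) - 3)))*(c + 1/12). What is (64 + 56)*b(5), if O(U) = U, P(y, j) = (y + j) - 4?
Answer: 8320/3 ≈ 2773.3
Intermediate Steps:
P(y, j) = -4 + j + y (P(y, j) = (j + y) - 4 = -4 + j + y)
b(c) = -4 + (1/12 + c)*(c + 1/(-7 + 2*c)) (b(c) = -4 + (c + 1/((-4 + c + c) - 3))*(c + 1/12) = -4 + (c + 1/((-4 + 2*c) - 3))*(c + 1/12) = -4 + (c + 1/(-7 + 2*c))*(1/12 + c) = -4 + (1/12 + c)*(c + 1/(-7 + 2*c)))
(64 + 56)*b(5) = (64 + 56)*((337 - 91*5 - 82*5**2 + 24*5**3)/(12*(-7 + 2*5))) = 120*((337 - 455 - 82*25 + 24*125)/(12*(-7 + 10))) = 120*((1/12)*(337 - 455 - 2050 + 3000)/3) = 120*((1/12)*(1/3)*832) = 120*(208/9) = 8320/3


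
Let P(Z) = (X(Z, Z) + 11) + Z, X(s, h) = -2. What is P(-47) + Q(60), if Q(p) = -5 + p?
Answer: 17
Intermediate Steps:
P(Z) = 9 + Z (P(Z) = (-2 + 11) + Z = 9 + Z)
P(-47) + Q(60) = (9 - 47) + (-5 + 60) = -38 + 55 = 17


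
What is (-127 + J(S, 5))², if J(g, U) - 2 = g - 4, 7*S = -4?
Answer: 822649/49 ≈ 16789.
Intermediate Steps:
S = -4/7 (S = (⅐)*(-4) = -4/7 ≈ -0.57143)
J(g, U) = -2 + g (J(g, U) = 2 + (g - 4) = 2 + (-4 + g) = -2 + g)
(-127 + J(S, 5))² = (-127 + (-2 - 4/7))² = (-127 - 18/7)² = (-907/7)² = 822649/49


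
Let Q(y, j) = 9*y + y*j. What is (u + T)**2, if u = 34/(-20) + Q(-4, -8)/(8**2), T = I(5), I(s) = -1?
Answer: 48841/6400 ≈ 7.6314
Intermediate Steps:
Q(y, j) = 9*y + j*y
T = -1
u = -141/80 (u = 34/(-20) + (-4*(9 - 8))/(8**2) = 34*(-1/20) - 4*1/64 = -17/10 - 4*1/64 = -17/10 - 1/16 = -141/80 ≈ -1.7625)
(u + T)**2 = (-141/80 - 1)**2 = (-221/80)**2 = 48841/6400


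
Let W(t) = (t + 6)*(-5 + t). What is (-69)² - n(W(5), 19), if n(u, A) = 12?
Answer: 4749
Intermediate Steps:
W(t) = (-5 + t)*(6 + t) (W(t) = (6 + t)*(-5 + t) = (-5 + t)*(6 + t))
(-69)² - n(W(5), 19) = (-69)² - 1*12 = 4761 - 12 = 4749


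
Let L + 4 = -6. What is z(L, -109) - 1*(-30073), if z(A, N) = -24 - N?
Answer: 30158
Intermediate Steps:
L = -10 (L = -4 - 6 = -10)
z(L, -109) - 1*(-30073) = (-24 - 1*(-109)) - 1*(-30073) = (-24 + 109) + 30073 = 85 + 30073 = 30158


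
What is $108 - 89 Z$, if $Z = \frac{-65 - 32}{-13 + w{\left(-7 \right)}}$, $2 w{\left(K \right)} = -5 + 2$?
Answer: $- \frac{14134}{29} \approx -487.38$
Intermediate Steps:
$w{\left(K \right)} = - \frac{3}{2}$ ($w{\left(K \right)} = \frac{-5 + 2}{2} = \frac{1}{2} \left(-3\right) = - \frac{3}{2}$)
$Z = \frac{194}{29}$ ($Z = \frac{-65 - 32}{-13 - \frac{3}{2}} = - \frac{97}{- \frac{29}{2}} = \left(-97\right) \left(- \frac{2}{29}\right) = \frac{194}{29} \approx 6.6897$)
$108 - 89 Z = 108 - \frac{17266}{29} = - \frac{14134}{29}$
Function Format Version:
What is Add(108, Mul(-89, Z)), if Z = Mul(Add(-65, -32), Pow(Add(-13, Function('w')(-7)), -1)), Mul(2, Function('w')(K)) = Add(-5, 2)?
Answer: Rational(-14134, 29) ≈ -487.38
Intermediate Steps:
Function('w')(K) = Rational(-3, 2) (Function('w')(K) = Mul(Rational(1, 2), Add(-5, 2)) = Mul(Rational(1, 2), -3) = Rational(-3, 2))
Z = Rational(194, 29) (Z = Mul(Add(-65, -32), Pow(Add(-13, Rational(-3, 2)), -1)) = Mul(-97, Pow(Rational(-29, 2), -1)) = Mul(-97, Rational(-2, 29)) = Rational(194, 29) ≈ 6.6897)
Add(108, Mul(-89, Z)) = Add(108, Mul(-89, Rational(194, 29))) = Add(108, Rational(-17266, 29)) = Rational(-14134, 29)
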